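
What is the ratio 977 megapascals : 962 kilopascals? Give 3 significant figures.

(977 × 10^6) / (962 × 10^3) = 1.016 × 10^3

1020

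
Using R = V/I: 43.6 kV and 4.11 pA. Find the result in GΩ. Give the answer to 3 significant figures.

(43.6 × 10³) / (4.11 × 10⁻¹²) = 10.608 × 10¹⁵ Ω

10600000 GΩ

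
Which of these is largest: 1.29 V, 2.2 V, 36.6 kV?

1.29 V = 1.29 V
2.2 V = 2.2 V
36.6 kV = 36600 V

36.6 kV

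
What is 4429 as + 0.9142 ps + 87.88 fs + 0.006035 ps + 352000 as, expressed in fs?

1364.544 fs

In fs:
  4429 as = 4429e-3 fs = 4.429
  0.9142 ps = 0.9142e3 fs = 914.2
  87.88 fs → 87.88
  0.006035 ps = 0.006035e3 fs = 6.035
  352000 as = 352000e-3 fs = 352
Sum: 4.429 + 914.2 + 87.88 + 6.035 + 352 = 1364.544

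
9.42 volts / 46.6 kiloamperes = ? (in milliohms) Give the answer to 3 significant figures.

0.202 milliohms

(9.42) / (46.6e3) = 0.20215e-3 Ω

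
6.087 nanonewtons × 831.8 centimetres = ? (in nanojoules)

6.087 × 10^-9 × 831.8 × 10^-2 = 5063.1666 × 10^-11 J

50.631666 nanojoules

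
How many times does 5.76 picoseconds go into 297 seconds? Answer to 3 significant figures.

(297) / (5.76 × 10⁻¹²) = 51.56 × 10¹²

51600000000000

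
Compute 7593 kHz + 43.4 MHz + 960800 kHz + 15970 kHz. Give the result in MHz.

1027.763 MHz

In MHz:
  7593 kHz = 7593e-3 MHz = 7.593
  43.4 MHz → 43.4
  960800 kHz = 960800e-3 MHz = 960.8
  15970 kHz = 15970e-3 MHz = 15.97
Sum: 7.593 + 43.4 + 960.8 + 15.97 = 1027.763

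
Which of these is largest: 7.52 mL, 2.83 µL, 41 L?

7.52 mL = 0.00752 L
2.83 µL = 0.00000283 L
41 L = 41 L

41 L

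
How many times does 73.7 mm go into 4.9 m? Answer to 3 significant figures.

(4.9) / (73.7 × 10⁻³) = 0.06649 × 10³

66.5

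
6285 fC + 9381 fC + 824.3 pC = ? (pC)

In pC:
  6285 fC = 6285 × 10⁻³ pC = 6.285
  9381 fC = 9381 × 10⁻³ pC = 9.381
  824.3 pC → 824.3
Sum: 6.285 + 9.381 + 824.3 = 839.966

839.966 pC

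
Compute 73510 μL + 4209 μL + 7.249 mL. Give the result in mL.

In mL:
  73510 μL = 73510 × 10^-3 mL = 73.51
  4209 μL = 4209 × 10^-3 mL = 4.209
  7.249 mL → 7.249
Sum: 73.51 + 4.209 + 7.249 = 84.968

84.968 mL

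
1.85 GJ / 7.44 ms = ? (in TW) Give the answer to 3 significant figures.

(1.85 × 10^9) / (7.44 × 10^-3) = 0.24866 × 10^12 W

0.249 TW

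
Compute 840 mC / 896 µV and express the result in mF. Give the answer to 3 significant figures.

(840 × 10⁻³) / (896 × 10⁻⁶) = 0.9375 × 10³ F

938000 mF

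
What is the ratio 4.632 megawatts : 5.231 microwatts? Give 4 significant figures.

(4.632 × 10^6) / (5.231 × 10^-6) = 0.88549 × 10^12

885500000000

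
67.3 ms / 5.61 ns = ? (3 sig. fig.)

(67.3e-3) / (5.61e-9) = 12e6

12000000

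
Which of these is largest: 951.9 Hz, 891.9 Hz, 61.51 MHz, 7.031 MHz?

61.51 MHz

951.9 Hz = 951.9 Hz
891.9 Hz = 891.9 Hz
61.51 MHz = 61510000 Hz
7.031 MHz = 7031000 Hz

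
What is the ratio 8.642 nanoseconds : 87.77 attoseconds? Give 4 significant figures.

(8.642 × 10⁻⁹) / (87.77 × 10⁻¹⁸) = 0.098462 × 10⁹

98460000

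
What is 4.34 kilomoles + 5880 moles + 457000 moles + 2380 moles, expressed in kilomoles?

469.6 kilomoles

In kilomoles:
  4.34 kilomoles → 4.34
  5880 moles = 5880 × 10⁻³ kilomoles = 5.88
  457000 moles = 457000 × 10⁻³ kilomoles = 457
  2380 moles = 2380 × 10⁻³ kilomoles = 2.38
Sum: 4.34 + 5.88 + 457 + 2.38 = 469.6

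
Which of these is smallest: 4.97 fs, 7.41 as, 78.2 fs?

4.97 fs = 0.00000000000000497 s
7.41 as = 0.00000000000000000741 s
78.2 fs = 0.0000000000000782 s

7.41 as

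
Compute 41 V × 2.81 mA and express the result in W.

0.11521 W

41 × 2.81 × 10⁻³ = 115.21 × 10⁻³ W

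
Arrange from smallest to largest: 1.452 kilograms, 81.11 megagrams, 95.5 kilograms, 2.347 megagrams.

1.452 kilograms < 95.5 kilograms < 2.347 megagrams < 81.11 megagrams

1.452 kilograms = 1452 grams
81.11 megagrams = 81110000 grams
95.5 kilograms = 95500 grams
2.347 megagrams = 2347000 grams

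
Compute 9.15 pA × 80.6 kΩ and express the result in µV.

9.15 × 10^-12 × 80.6 × 10^3 = 737.49 × 10^-9 V

0.73749 µV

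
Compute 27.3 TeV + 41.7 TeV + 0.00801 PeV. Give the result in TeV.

In TeV:
  27.3 TeV → 27.3
  41.7 TeV → 41.7
  0.00801 PeV = 0.00801e3 TeV = 8.01
Sum: 27.3 + 41.7 + 8.01 = 77.01

77.01 TeV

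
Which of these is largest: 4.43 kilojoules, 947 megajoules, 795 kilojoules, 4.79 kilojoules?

947 megajoules

4.43 kilojoules = 4430 joules
947 megajoules = 947000000 joules
795 kilojoules = 795000 joules
4.79 kilojoules = 4790 joules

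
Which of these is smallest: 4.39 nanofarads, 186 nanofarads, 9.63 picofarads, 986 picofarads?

4.39 nanofarads = 0.00000000439 farads
186 nanofarads = 0.000000186 farads
9.63 picofarads = 0.00000000000963 farads
986 picofarads = 0.000000000986 farads

9.63 picofarads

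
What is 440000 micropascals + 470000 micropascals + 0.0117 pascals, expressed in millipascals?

In millipascals:
  440000 micropascals = 440000 × 10⁻³ millipascals = 440
  470000 micropascals = 470000 × 10⁻³ millipascals = 470
  0.0117 pascals = 0.0117 × 10³ millipascals = 11.7
Sum: 440 + 470 + 11.7 = 921.7

921.7 millipascals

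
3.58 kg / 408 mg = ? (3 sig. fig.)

(3.58e3) / (408e-3) = 0.008775e6

8770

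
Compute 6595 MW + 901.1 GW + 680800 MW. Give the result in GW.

In GW:
  6595 MW = 6595 × 10^-3 GW = 6.595
  901.1 GW → 901.1
  680800 MW = 680800 × 10^-3 GW = 680.8
Sum: 6.595 + 901.1 + 680.8 = 1588.495

1588.495 GW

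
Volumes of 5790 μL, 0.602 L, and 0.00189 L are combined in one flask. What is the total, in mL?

609.68 mL

In mL:
  5790 μL = 5790e-3 mL = 5.79
  0.602 L = 0.602e3 mL = 602
  0.00189 L = 0.00189e3 mL = 1.89
Sum: 5.79 + 602 + 1.89 = 609.68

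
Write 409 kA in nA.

409000000000000 nA

kilo = 1e3, nano = 1e-9; factor is 1e12.
409 × 1e12 = 409000000000000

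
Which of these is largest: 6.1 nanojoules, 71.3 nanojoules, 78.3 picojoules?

71.3 nanojoules

6.1 nanojoules = 0.0000000061 joules
71.3 nanojoules = 0.0000000713 joules
78.3 picojoules = 0.0000000000783 joules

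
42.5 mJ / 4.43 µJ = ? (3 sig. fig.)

(42.5 × 10^-3) / (4.43 × 10^-6) = 9.594 × 10^3

9590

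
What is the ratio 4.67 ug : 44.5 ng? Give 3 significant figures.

105

(4.67 × 10⁻⁶) / (44.5 × 10⁻⁹) = 0.1049 × 10³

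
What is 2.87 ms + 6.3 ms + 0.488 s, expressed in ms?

In ms:
  2.87 ms → 2.87
  6.3 ms → 6.3
  0.488 s = 0.488e3 ms = 488
Sum: 2.87 + 6.3 + 488 = 497.17

497.17 ms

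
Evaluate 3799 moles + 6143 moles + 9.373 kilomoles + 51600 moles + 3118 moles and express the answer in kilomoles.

In kilomoles:
  3799 moles = 3799 × 10⁻³ kilomoles = 3.799
  6143 moles = 6143 × 10⁻³ kilomoles = 6.143
  9.373 kilomoles → 9.373
  51600 moles = 51600 × 10⁻³ kilomoles = 51.6
  3118 moles = 3118 × 10⁻³ kilomoles = 3.118
Sum: 3.799 + 6.143 + 9.373 + 51.6 + 3.118 = 74.033

74.033 kilomoles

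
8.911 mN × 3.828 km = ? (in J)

8.911 × 10⁻³ × 3.828 × 10³ = 34.111308 J

34.111308 J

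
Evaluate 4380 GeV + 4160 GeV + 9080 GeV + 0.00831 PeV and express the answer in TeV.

In TeV:
  4380 GeV = 4380 × 10⁻³ TeV = 4.38
  4160 GeV = 4160 × 10⁻³ TeV = 4.16
  9080 GeV = 9080 × 10⁻³ TeV = 9.08
  0.00831 PeV = 0.00831 × 10³ TeV = 8.31
Sum: 4.38 + 4.16 + 9.08 + 8.31 = 25.93

25.93 TeV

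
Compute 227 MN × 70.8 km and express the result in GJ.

16071.6 GJ

227 × 10⁶ × 70.8 × 10³ = 16071.6 × 10⁹ J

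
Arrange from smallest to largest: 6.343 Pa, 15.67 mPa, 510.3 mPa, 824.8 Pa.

15.67 mPa < 510.3 mPa < 6.343 Pa < 824.8 Pa

6.343 Pa = 6.343 Pa
15.67 mPa = 0.01567 Pa
510.3 mPa = 0.5103 Pa
824.8 Pa = 824.8 Pa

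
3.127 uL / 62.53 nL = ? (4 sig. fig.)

50.01

(3.127 × 10⁻⁶) / (62.53 × 10⁻⁹) = 0.050008 × 10³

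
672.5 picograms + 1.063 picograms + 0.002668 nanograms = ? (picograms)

676.231 picograms

In picograms:
  672.5 picograms → 672.5
  1.063 picograms → 1.063
  0.002668 nanograms = 0.002668 × 10³ picograms = 2.668
Sum: 672.5 + 1.063 + 2.668 = 676.231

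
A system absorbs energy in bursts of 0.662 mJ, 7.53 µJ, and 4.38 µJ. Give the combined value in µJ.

673.91 µJ

In µJ:
  0.662 mJ = 0.662 × 10^3 µJ = 662
  7.53 µJ → 7.53
  4.38 µJ → 4.38
Sum: 662 + 7.53 + 4.38 = 673.91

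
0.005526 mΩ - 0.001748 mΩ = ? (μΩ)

In μΩ:
  0.005526 mΩ = 0.005526e3 μΩ = 5.526
  0.001748 mΩ = 0.001748e3 μΩ = 1.748
Difference: 5.526 - 1.748 = 3.778

3.778 μΩ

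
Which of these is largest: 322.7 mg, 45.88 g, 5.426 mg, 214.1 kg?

214.1 kg

322.7 mg = 0.3227 g
45.88 g = 45.88 g
5.426 mg = 0.005426 g
214.1 kg = 214100 g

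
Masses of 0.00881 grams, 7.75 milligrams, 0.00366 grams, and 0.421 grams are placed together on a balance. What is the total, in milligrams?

In milligrams:
  0.00881 grams = 0.00881 × 10³ milligrams = 8.81
  7.75 milligrams → 7.75
  0.00366 grams = 0.00366 × 10³ milligrams = 3.66
  0.421 grams = 0.421 × 10³ milligrams = 421
Sum: 8.81 + 7.75 + 3.66 + 421 = 441.22

441.22 milligrams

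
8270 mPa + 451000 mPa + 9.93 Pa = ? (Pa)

469.2 Pa

In Pa:
  8270 mPa = 8270e-3 Pa = 8.27
  451000 mPa = 451000e-3 Pa = 451
  9.93 Pa → 9.93
Sum: 8.27 + 451 + 9.93 = 469.2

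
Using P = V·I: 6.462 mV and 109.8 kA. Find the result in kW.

6.462e-3 × 109.8e3 = 709.5276 W

0.7095276 kW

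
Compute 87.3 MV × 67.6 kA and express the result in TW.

5.90148 TW

87.3 × 10⁶ × 67.6 × 10³ = 5901.48 × 10⁹ W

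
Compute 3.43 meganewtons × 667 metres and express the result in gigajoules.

2.28781 gigajoules

3.43e6 × 667 = 2287.81e6 J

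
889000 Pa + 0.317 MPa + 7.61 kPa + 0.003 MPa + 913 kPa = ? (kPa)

2129.61 kPa

In kPa:
  889000 Pa = 889000e-3 kPa = 889
  0.317 MPa = 0.317e3 kPa = 317
  7.61 kPa → 7.61
  0.003 MPa = 0.003e3 kPa = 3
  913 kPa → 913
Sum: 889 + 317 + 7.61 + 3 + 913 = 2129.61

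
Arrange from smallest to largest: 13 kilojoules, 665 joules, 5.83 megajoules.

13 kilojoules = 13000 joules
665 joules = 665 joules
5.83 megajoules = 5830000 joules

665 joules < 13 kilojoules < 5.83 megajoules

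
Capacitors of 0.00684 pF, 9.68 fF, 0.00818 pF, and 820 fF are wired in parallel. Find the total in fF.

In fF:
  0.00684 pF = 0.00684e3 fF = 6.84
  9.68 fF → 9.68
  0.00818 pF = 0.00818e3 fF = 8.18
  820 fF → 820
Sum: 6.84 + 9.68 + 8.18 + 820 = 844.7

844.7 fF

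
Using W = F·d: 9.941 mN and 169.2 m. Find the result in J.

9.941e-3 × 169.2 = 1682.0172e-3 J

1.6820172 J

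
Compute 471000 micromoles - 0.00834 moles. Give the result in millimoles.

In millimoles:
  471000 micromoles = 471000e-3 millimoles = 471
  0.00834 moles = 0.00834e3 millimoles = 8.34
Difference: 471 - 8.34 = 462.66

462.66 millimoles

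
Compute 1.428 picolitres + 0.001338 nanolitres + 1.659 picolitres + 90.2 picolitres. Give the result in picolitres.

In picolitres:
  1.428 picolitres → 1.428
  0.001338 nanolitres = 0.001338e3 picolitres = 1.338
  1.659 picolitres → 1.659
  90.2 picolitres → 90.2
Sum: 1.428 + 1.338 + 1.659 + 90.2 = 94.625

94.625 picolitres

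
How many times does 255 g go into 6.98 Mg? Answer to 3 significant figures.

27400

(6.98 × 10^6) / (255) = 0.02737 × 10^6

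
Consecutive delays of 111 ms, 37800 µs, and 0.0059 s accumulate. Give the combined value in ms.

154.7 ms

In ms:
  111 ms → 111
  37800 µs = 37800 × 10^-3 ms = 37.8
  0.0059 s = 0.0059 × 10^3 ms = 5.9
Sum: 111 + 37.8 + 5.9 = 154.7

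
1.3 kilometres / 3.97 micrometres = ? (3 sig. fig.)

327000000

(1.3 × 10³) / (3.97 × 10⁻⁶) = 0.3275 × 10⁹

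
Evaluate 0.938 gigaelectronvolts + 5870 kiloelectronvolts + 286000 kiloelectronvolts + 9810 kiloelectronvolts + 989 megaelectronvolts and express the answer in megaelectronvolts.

In megaelectronvolts:
  0.938 gigaelectronvolts = 0.938 × 10³ megaelectronvolts = 938
  5870 kiloelectronvolts = 5870 × 10⁻³ megaelectronvolts = 5.87
  286000 kiloelectronvolts = 286000 × 10⁻³ megaelectronvolts = 286
  9810 kiloelectronvolts = 9810 × 10⁻³ megaelectronvolts = 9.81
  989 megaelectronvolts → 989
Sum: 938 + 5.87 + 286 + 9.81 + 989 = 2228.68

2228.68 megaelectronvolts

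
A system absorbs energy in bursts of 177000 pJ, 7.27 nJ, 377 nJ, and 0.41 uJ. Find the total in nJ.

971.27 nJ

In nJ:
  177000 pJ = 177000 × 10^-3 nJ = 177
  7.27 nJ → 7.27
  377 nJ → 377
  0.41 uJ = 0.41 × 10^3 nJ = 410
Sum: 177 + 7.27 + 377 + 410 = 971.27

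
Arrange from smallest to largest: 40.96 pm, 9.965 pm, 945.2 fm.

40.96 pm = 0.00000000004096 m
9.965 pm = 0.000000000009965 m
945.2 fm = 0.0000000000009452 m

945.2 fm < 9.965 pm < 40.96 pm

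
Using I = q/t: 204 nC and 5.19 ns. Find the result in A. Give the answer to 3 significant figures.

39.3 A

(204 × 10^-9) / (5.19 × 10^-9) = 39.306 A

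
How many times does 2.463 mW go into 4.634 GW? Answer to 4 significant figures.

1881000000000

(4.634 × 10⁹) / (2.463 × 10⁻³) = 1.8814 × 10¹²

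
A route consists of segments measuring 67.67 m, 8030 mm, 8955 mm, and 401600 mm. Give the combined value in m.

486.255 m

In m:
  67.67 m → 67.67
  8030 mm = 8030 × 10⁻³ m = 8.03
  8955 mm = 8955 × 10⁻³ m = 8.955
  401600 mm = 401600 × 10⁻³ m = 401.6
Sum: 67.67 + 8.03 + 8.955 + 401.6 = 486.255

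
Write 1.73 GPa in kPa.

giga = 1e9, kilo = 1e3; factor is 1e6.
1.73 × 1e6 = 1730000

1730000 kPa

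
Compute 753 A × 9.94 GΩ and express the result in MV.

753 × 9.94 × 10^9 = 7484.82 × 10^9 V

7484820 MV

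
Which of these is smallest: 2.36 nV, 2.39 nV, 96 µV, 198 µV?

2.36 nV

2.36 nV = 0.00000000236 V
2.39 nV = 0.00000000239 V
96 µV = 0.000096 V
198 µV = 0.000198 V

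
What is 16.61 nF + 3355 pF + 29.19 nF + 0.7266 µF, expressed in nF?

In nF:
  16.61 nF → 16.61
  3355 pF = 3355e-3 nF = 3.355
  29.19 nF → 29.19
  0.7266 µF = 0.7266e3 nF = 726.6
Sum: 16.61 + 3.355 + 29.19 + 726.6 = 775.755

775.755 nF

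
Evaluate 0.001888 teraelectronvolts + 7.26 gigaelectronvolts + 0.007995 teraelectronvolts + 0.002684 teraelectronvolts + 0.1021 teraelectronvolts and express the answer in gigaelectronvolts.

In gigaelectronvolts:
  0.001888 teraelectronvolts = 0.001888e3 gigaelectronvolts = 1.888
  7.26 gigaelectronvolts → 7.26
  0.007995 teraelectronvolts = 0.007995e3 gigaelectronvolts = 7.995
  0.002684 teraelectronvolts = 0.002684e3 gigaelectronvolts = 2.684
  0.1021 teraelectronvolts = 0.1021e3 gigaelectronvolts = 102.1
Sum: 1.888 + 7.26 + 7.995 + 2.684 + 102.1 = 121.927

121.927 gigaelectronvolts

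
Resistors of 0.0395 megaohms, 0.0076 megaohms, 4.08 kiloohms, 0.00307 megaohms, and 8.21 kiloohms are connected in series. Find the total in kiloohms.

62.46 kiloohms

In kiloohms:
  0.0395 megaohms = 0.0395e3 kiloohms = 39.5
  0.0076 megaohms = 0.0076e3 kiloohms = 7.6
  4.08 kiloohms → 4.08
  0.00307 megaohms = 0.00307e3 kiloohms = 3.07
  8.21 kiloohms → 8.21
Sum: 39.5 + 7.6 + 4.08 + 3.07 + 8.21 = 62.46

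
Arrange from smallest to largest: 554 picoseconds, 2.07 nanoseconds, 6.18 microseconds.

554 picoseconds < 2.07 nanoseconds < 6.18 microseconds

554 picoseconds = 0.000000000554 seconds
2.07 nanoseconds = 0.00000000207 seconds
6.18 microseconds = 0.00000618 seconds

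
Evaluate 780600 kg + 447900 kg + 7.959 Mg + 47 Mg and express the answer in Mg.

In Mg:
  780600 kg = 780600 × 10^-3 Mg = 780.6
  447900 kg = 447900 × 10^-3 Mg = 447.9
  7.959 Mg → 7.959
  47 Mg → 47
Sum: 780.6 + 447.9 + 7.959 + 47 = 1283.459

1283.459 Mg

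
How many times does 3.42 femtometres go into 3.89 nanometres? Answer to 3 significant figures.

(3.89 × 10^-9) / (3.42 × 10^-15) = 1.137 × 10^6

1140000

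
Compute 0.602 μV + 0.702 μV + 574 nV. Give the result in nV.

1878 nV

In nV:
  0.602 μV = 0.602 × 10³ nV = 602
  0.702 μV = 0.702 × 10³ nV = 702
  574 nV → 574
Sum: 602 + 702 + 574 = 1878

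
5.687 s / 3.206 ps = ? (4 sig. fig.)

(5.687) / (3.206 × 10^-12) = 1.7739 × 10^12

1774000000000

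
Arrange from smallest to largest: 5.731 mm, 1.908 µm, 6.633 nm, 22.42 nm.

6.633 nm < 22.42 nm < 1.908 µm < 5.731 mm

5.731 mm = 0.005731 m
1.908 µm = 0.000001908 m
6.633 nm = 0.000000006633 m
22.42 nm = 0.00000002242 m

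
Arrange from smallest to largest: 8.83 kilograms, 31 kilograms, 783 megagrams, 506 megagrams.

8.83 kilograms = 8830 grams
31 kilograms = 31000 grams
783 megagrams = 783000000 grams
506 megagrams = 506000000 grams

8.83 kilograms < 31 kilograms < 506 megagrams < 783 megagrams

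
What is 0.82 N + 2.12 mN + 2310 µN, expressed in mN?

824.43 mN

In mN:
  0.82 N = 0.82 × 10^3 mN = 820
  2.12 mN → 2.12
  2310 µN = 2310 × 10^-3 mN = 2.31
Sum: 820 + 2.12 + 2.31 = 824.43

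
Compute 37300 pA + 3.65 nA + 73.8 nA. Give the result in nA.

114.75 nA

In nA:
  37300 pA = 37300 × 10⁻³ nA = 37.3
  3.65 nA → 3.65
  73.8 nA → 73.8
Sum: 37.3 + 3.65 + 73.8 = 114.75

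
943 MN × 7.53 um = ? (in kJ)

943 × 10^6 × 7.53 × 10^-6 = 7100.79 J

7.10079 kJ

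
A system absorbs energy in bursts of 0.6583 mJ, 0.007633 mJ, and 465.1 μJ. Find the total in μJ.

In μJ:
  0.6583 mJ = 0.6583 × 10^3 μJ = 658.3
  0.007633 mJ = 0.007633 × 10^3 μJ = 7.633
  465.1 μJ → 465.1
Sum: 658.3 + 7.633 + 465.1 = 1131.033

1131.033 μJ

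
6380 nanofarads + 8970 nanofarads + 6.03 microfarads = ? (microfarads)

21.38 microfarads

In microfarads:
  6380 nanofarads = 6380 × 10⁻³ microfarads = 6.38
  8970 nanofarads = 8970 × 10⁻³ microfarads = 8.97
  6.03 microfarads → 6.03
Sum: 6.38 + 8.97 + 6.03 = 21.38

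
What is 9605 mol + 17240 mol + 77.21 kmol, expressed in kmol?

104.055 kmol

In kmol:
  9605 mol = 9605 × 10^-3 kmol = 9.605
  17240 mol = 17240 × 10^-3 kmol = 17.24
  77.21 kmol → 77.21
Sum: 9.605 + 17.24 + 77.21 = 104.055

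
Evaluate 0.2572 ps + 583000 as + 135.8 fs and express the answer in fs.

In fs:
  0.2572 ps = 0.2572 × 10^3 fs = 257.2
  583000 as = 583000 × 10^-3 fs = 583
  135.8 fs → 135.8
Sum: 257.2 + 583 + 135.8 = 976

976 fs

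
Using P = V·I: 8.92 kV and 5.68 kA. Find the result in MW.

8.92 × 10^3 × 5.68 × 10^3 = 50.6656 × 10^6 W

50.6656 MW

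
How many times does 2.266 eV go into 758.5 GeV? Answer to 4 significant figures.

334700000000

(758.5 × 10^9) / (2.266) = 334.73 × 10^9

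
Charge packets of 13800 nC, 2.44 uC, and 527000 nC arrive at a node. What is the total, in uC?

543.24 uC

In uC:
  13800 nC = 13800 × 10⁻³ uC = 13.8
  2.44 uC → 2.44
  527000 nC = 527000 × 10⁻³ uC = 527
Sum: 13.8 + 2.44 + 527 = 543.24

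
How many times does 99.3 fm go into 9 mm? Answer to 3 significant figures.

(9 × 10^-3) / (99.3 × 10^-15) = 0.09063 × 10^12

90600000000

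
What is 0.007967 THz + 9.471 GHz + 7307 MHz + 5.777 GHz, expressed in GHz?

In GHz:
  0.007967 THz = 0.007967 × 10³ GHz = 7.967
  9.471 GHz → 9.471
  7307 MHz = 7307 × 10⁻³ GHz = 7.307
  5.777 GHz → 5.777
Sum: 7.967 + 9.471 + 7.307 + 5.777 = 30.522

30.522 GHz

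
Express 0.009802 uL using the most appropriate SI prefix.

9.802 nL

= 9.802 × 10^-9 L; 10^-9 is nano.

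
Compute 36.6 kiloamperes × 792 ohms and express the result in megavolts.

28.9872 megavolts

36.6e3 × 792 = 28987.2e3 V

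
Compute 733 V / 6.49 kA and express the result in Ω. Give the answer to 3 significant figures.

0.113 Ω

(733) / (6.49 × 10³) = 112.94 × 10⁻³ Ω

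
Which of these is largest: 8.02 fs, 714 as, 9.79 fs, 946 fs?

8.02 fs = 0.00000000000000802 s
714 as = 0.000000000000000714 s
9.79 fs = 0.00000000000000979 s
946 fs = 0.000000000000946 s

946 fs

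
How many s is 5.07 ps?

0.00000000000507 s

pico = 10^-12, (no prefix) = 10^0; factor is 10^-12.
5.07 × 10^-12 = 0.00000000000507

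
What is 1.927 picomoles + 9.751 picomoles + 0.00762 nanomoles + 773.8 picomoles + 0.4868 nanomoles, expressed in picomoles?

In picomoles:
  1.927 picomoles → 1.927
  9.751 picomoles → 9.751
  0.00762 nanomoles = 0.00762 × 10^3 picomoles = 7.62
  773.8 picomoles → 773.8
  0.4868 nanomoles = 0.4868 × 10^3 picomoles = 486.8
Sum: 1.927 + 9.751 + 7.62 + 773.8 + 486.8 = 1279.898

1279.898 picomoles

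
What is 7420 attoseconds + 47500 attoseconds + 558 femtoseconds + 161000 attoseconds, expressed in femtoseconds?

773.92 femtoseconds

In femtoseconds:
  7420 attoseconds = 7420 × 10⁻³ femtoseconds = 7.42
  47500 attoseconds = 47500 × 10⁻³ femtoseconds = 47.5
  558 femtoseconds → 558
  161000 attoseconds = 161000 × 10⁻³ femtoseconds = 161
Sum: 7.42 + 47.5 + 558 + 161 = 773.92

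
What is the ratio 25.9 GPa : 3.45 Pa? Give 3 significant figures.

(25.9e9) / (3.45) = 7.507e9

7510000000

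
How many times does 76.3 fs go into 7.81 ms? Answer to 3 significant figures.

102000000000

(7.81 × 10^-3) / (76.3 × 10^-15) = 0.1024 × 10^12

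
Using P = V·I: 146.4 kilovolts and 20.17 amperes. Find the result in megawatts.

146.4e3 × 20.17 = 2952.888e3 W

2.952888 megawatts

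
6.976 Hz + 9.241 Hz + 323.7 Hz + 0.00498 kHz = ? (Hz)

344.897 Hz

In Hz:
  6.976 Hz → 6.976
  9.241 Hz → 9.241
  323.7 Hz → 323.7
  0.00498 kHz = 0.00498 × 10³ Hz = 4.98
Sum: 6.976 + 9.241 + 323.7 + 4.98 = 344.897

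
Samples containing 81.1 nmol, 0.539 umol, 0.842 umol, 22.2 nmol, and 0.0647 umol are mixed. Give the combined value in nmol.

In nmol:
  81.1 nmol → 81.1
  0.539 umol = 0.539e3 nmol = 539
  0.842 umol = 0.842e3 nmol = 842
  22.2 nmol → 22.2
  0.0647 umol = 0.0647e3 nmol = 64.7
Sum: 81.1 + 539 + 842 + 22.2 + 64.7 = 1549

1549 nmol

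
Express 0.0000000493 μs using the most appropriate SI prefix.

49.3 fs

= 49.3 × 10^-15 s; 10^-15 is femto.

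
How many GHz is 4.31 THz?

4310 GHz

tera = 1e12, giga = 1e9; factor is 1e3.
4.31 × 1e3 = 4310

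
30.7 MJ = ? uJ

30700000000000 uJ

mega = 1e6, micro = 1e-6; factor is 1e12.
30.7 × 1e12 = 30700000000000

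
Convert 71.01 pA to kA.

pico = 1e-12, kilo = 1e3; factor is 1e-15.
71.01 × 1e-15 = 0.00000000000007101

0.00000000000007101 kA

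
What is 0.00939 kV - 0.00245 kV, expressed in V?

In V:
  0.00939 kV = 0.00939e3 V = 9.39
  0.00245 kV = 0.00245e3 V = 2.45
Difference: 9.39 - 2.45 = 6.94

6.94 V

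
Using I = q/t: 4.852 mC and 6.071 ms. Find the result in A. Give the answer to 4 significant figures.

0.7992 A

(4.852e-3) / (6.071e-3) = 0.799209 A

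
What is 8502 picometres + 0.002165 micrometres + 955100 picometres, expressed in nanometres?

965.767 nanometres

In nanometres:
  8502 picometres = 8502e-3 nanometres = 8.502
  0.002165 micrometres = 0.002165e3 nanometres = 2.165
  955100 picometres = 955100e-3 nanometres = 955.1
Sum: 8.502 + 2.165 + 955.1 = 965.767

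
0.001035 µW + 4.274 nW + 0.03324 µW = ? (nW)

In nW:
  0.001035 µW = 0.001035 × 10^3 nW = 1.035
  4.274 nW → 4.274
  0.03324 µW = 0.03324 × 10^3 nW = 33.24
Sum: 1.035 + 4.274 + 33.24 = 38.549

38.549 nW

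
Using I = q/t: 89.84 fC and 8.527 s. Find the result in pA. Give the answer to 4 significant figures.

(89.84 × 10⁻¹⁵) / (8.527) = 10.5359 × 10⁻¹⁵ A

0.01054 pA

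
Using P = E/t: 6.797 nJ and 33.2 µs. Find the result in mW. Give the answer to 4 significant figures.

(6.797e-9) / (33.2e-6) = 0.204729e-3 W

0.2047 mW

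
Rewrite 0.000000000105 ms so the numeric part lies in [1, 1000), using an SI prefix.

= 105 × 10⁻¹⁵ s; 10⁻¹⁵ is femto.

105 fs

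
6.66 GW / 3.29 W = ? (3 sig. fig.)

2020000000

(6.66 × 10^9) / (3.29) = 2.024 × 10^9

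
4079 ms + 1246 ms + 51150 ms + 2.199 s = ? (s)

In s:
  4079 ms = 4079e-3 s = 4.079
  1246 ms = 1246e-3 s = 1.246
  51150 ms = 51150e-3 s = 51.15
  2.199 s → 2.199
Sum: 4.079 + 1.246 + 51.15 + 2.199 = 58.674

58.674 s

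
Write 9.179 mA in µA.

9179 µA

milli = 1e-3, micro = 1e-6; factor is 1e3.
9.179 × 1e3 = 9179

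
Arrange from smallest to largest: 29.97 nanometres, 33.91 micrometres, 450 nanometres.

29.97 nanometres = 0.00000002997 metres
33.91 micrometres = 0.00003391 metres
450 nanometres = 0.00000045 metres

29.97 nanometres < 450 nanometres < 33.91 micrometres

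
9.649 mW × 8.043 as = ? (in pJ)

0.000000077606907 pJ

9.649 × 10⁻³ × 8.043 × 10⁻¹⁸ = 77.606907 × 10⁻²¹ J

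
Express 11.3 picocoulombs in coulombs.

pico = 10⁻¹², (no prefix) = 10⁰; factor is 10⁻¹².
11.3 × 10⁻¹² = 0.0000000000113

0.0000000000113 coulombs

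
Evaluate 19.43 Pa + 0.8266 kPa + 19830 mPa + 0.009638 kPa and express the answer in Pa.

In Pa:
  19.43 Pa → 19.43
  0.8266 kPa = 0.8266 × 10³ Pa = 826.6
  19830 mPa = 19830 × 10⁻³ Pa = 19.83
  0.009638 kPa = 0.009638 × 10³ Pa = 9.638
Sum: 19.43 + 826.6 + 19.83 + 9.638 = 875.498

875.498 Pa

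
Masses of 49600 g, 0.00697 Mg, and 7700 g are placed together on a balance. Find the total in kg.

64.27 kg

In kg:
  49600 g = 49600 × 10⁻³ kg = 49.6
  0.00697 Mg = 0.00697 × 10³ kg = 6.97
  7700 g = 7700 × 10⁻³ kg = 7.7
Sum: 49.6 + 6.97 + 7.7 = 64.27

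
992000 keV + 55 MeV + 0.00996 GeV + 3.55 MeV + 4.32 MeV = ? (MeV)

In MeV:
  992000 keV = 992000 × 10^-3 MeV = 992
  55 MeV → 55
  0.00996 GeV = 0.00996 × 10^3 MeV = 9.96
  3.55 MeV → 3.55
  4.32 MeV → 4.32
Sum: 992 + 55 + 9.96 + 3.55 + 4.32 = 1064.83

1064.83 MeV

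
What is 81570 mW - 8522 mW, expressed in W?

In W:
  81570 mW = 81570 × 10^-3 W = 81.57
  8522 mW = 8522 × 10^-3 W = 8.522
Difference: 81.57 - 8.522 = 73.048

73.048 W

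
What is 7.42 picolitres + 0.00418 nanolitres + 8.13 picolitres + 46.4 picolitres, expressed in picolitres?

In picolitres:
  7.42 picolitres → 7.42
  0.00418 nanolitres = 0.00418e3 picolitres = 4.18
  8.13 picolitres → 8.13
  46.4 picolitres → 46.4
Sum: 7.42 + 4.18 + 8.13 + 46.4 = 66.13

66.13 picolitres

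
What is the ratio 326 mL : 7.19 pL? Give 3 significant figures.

(326 × 10^-3) / (7.19 × 10^-12) = 45.34 × 10^9

45300000000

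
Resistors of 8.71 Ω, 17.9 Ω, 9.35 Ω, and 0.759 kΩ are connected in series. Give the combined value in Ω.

794.96 Ω

In Ω:
  8.71 Ω → 8.71
  17.9 Ω → 17.9
  9.35 Ω → 9.35
  0.759 kΩ = 0.759 × 10^3 Ω = 759
Sum: 8.71 + 17.9 + 9.35 + 759 = 794.96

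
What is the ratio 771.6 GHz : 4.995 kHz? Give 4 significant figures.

(771.6 × 10⁹) / (4.995 × 10³) = 154.47 × 10⁶

154500000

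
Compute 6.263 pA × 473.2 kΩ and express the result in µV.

2.9636516 µV

6.263e-12 × 473.2e3 = 2963.6516e-9 V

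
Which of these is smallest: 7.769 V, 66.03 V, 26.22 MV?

7.769 V = 7.769 V
66.03 V = 66.03 V
26.22 MV = 26220000 V

7.769 V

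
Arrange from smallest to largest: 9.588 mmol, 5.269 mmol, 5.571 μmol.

9.588 mmol = 0.009588 mol
5.269 mmol = 0.005269 mol
5.571 μmol = 0.000005571 mol

5.571 μmol < 5.269 mmol < 9.588 mmol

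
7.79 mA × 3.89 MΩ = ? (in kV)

30.3031 kV

7.79 × 10^-3 × 3.89 × 10^6 = 30.3031 × 10^3 V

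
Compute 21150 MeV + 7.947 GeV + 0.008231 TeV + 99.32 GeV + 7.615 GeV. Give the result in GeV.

In GeV:
  21150 MeV = 21150 × 10⁻³ GeV = 21.15
  7.947 GeV → 7.947
  0.008231 TeV = 0.008231 × 10³ GeV = 8.231
  99.32 GeV → 99.32
  7.615 GeV → 7.615
Sum: 21.15 + 7.947 + 8.231 + 99.32 + 7.615 = 144.263

144.263 GeV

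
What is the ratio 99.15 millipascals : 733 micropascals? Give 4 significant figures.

135.3

(99.15 × 10⁻³) / (733 × 10⁻⁶) = 0.13527 × 10³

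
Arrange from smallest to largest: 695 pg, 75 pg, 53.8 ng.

75 pg < 695 pg < 53.8 ng

695 pg = 0.000000000695 g
75 pg = 0.000000000075 g
53.8 ng = 0.0000000538 g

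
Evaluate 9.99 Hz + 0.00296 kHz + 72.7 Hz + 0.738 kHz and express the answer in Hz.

823.65 Hz

In Hz:
  9.99 Hz → 9.99
  0.00296 kHz = 0.00296 × 10³ Hz = 2.96
  72.7 Hz → 72.7
  0.738 kHz = 0.738 × 10³ Hz = 738
Sum: 9.99 + 2.96 + 72.7 + 738 = 823.65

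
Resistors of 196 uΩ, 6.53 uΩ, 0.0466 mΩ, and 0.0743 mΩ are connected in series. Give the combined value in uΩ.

In uΩ:
  196 uΩ → 196
  6.53 uΩ → 6.53
  0.0466 mΩ = 0.0466 × 10³ uΩ = 46.6
  0.0743 mΩ = 0.0743 × 10³ uΩ = 74.3
Sum: 196 + 6.53 + 46.6 + 74.3 = 323.43

323.43 uΩ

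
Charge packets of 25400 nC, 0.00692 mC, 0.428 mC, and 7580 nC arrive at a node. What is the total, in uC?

In uC:
  25400 nC = 25400 × 10^-3 uC = 25.4
  0.00692 mC = 0.00692 × 10^3 uC = 6.92
  0.428 mC = 0.428 × 10^3 uC = 428
  7580 nC = 7580 × 10^-3 uC = 7.58
Sum: 25.4 + 6.92 + 428 + 7.58 = 467.9

467.9 uC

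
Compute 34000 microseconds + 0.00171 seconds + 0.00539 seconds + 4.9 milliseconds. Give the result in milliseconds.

In milliseconds:
  34000 microseconds = 34000 × 10^-3 milliseconds = 34
  0.00171 seconds = 0.00171 × 10^3 milliseconds = 1.71
  0.00539 seconds = 0.00539 × 10^3 milliseconds = 5.39
  4.9 milliseconds → 4.9
Sum: 34 + 1.71 + 5.39 + 4.9 = 46

46 milliseconds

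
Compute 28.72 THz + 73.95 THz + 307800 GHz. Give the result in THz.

In THz:
  28.72 THz → 28.72
  73.95 THz → 73.95
  307800 GHz = 307800 × 10⁻³ THz = 307.8
Sum: 28.72 + 73.95 + 307.8 = 410.47

410.47 THz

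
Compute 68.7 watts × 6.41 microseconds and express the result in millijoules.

68.7 × 6.41 × 10⁻⁶ = 440.367 × 10⁻⁶ J

0.440367 millijoules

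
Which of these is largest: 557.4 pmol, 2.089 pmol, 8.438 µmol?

8.438 µmol

557.4 pmol = 0.0000000005574 mol
2.089 pmol = 0.000000000002089 mol
8.438 µmol = 0.000008438 mol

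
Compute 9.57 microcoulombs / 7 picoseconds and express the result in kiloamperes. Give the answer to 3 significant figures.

1370 kiloamperes

(9.57e-6) / (7e-12) = 1.3671e6 A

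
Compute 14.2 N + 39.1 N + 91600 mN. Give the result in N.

In N:
  14.2 N → 14.2
  39.1 N → 39.1
  91600 mN = 91600 × 10⁻³ N = 91.6
Sum: 14.2 + 39.1 + 91.6 = 144.9

144.9 N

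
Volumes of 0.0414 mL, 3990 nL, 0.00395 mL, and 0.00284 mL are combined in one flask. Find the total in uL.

In uL:
  0.0414 mL = 0.0414 × 10³ uL = 41.4
  3990 nL = 3990 × 10⁻³ uL = 3.99
  0.00395 mL = 0.00395 × 10³ uL = 3.95
  0.00284 mL = 0.00284 × 10³ uL = 2.84
Sum: 41.4 + 3.99 + 3.95 + 2.84 = 52.18

52.18 uL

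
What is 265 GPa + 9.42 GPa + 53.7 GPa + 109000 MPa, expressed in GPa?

In GPa:
  265 GPa → 265
  9.42 GPa → 9.42
  53.7 GPa → 53.7
  109000 MPa = 109000 × 10⁻³ GPa = 109
Sum: 265 + 9.42 + 53.7 + 109 = 437.12

437.12 GPa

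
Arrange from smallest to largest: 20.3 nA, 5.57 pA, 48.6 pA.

20.3 nA = 0.0000000203 A
5.57 pA = 0.00000000000557 A
48.6 pA = 0.0000000000486 A

5.57 pA < 48.6 pA < 20.3 nA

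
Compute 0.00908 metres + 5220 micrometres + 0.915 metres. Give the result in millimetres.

In millimetres:
  0.00908 metres = 0.00908e3 millimetres = 9.08
  5220 micrometres = 5220e-3 millimetres = 5.22
  0.915 metres = 0.915e3 millimetres = 915
Sum: 9.08 + 5.22 + 915 = 929.3

929.3 millimetres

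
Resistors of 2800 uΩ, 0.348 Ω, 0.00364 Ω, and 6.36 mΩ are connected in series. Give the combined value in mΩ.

360.8 mΩ

In mΩ:
  2800 uΩ = 2800e-3 mΩ = 2.8
  0.348 Ω = 0.348e3 mΩ = 348
  0.00364 Ω = 0.00364e3 mΩ = 3.64
  6.36 mΩ → 6.36
Sum: 2.8 + 348 + 3.64 + 6.36 = 360.8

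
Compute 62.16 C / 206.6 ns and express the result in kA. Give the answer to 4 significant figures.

300900 kA

(62.16) / (206.6 × 10^-9) = 0.300871 × 10^9 A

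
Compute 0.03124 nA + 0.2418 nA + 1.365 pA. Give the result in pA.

In pA:
  0.03124 nA = 0.03124e3 pA = 31.24
  0.2418 nA = 0.2418e3 pA = 241.8
  1.365 pA → 1.365
Sum: 31.24 + 241.8 + 1.365 = 274.405

274.405 pA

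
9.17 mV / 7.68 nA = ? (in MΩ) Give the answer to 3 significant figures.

1.19 MΩ

(9.17 × 10^-3) / (7.68 × 10^-9) = 1.194 × 10^6 Ω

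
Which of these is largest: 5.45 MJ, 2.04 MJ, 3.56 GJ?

5.45 MJ = 5450000 J
2.04 MJ = 2040000 J
3.56 GJ = 3560000000 J

3.56 GJ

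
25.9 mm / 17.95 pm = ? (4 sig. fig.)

1443000000

(25.9e-3) / (17.95e-12) = 1.4429e9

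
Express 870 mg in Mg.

milli = 10^-3, mega = 10^6; factor is 10^-9.
870 × 10^-9 = 0.00000087

0.00000087 Mg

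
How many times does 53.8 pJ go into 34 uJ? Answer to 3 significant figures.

632000

(34 × 10^-6) / (53.8 × 10^-12) = 0.632 × 10^6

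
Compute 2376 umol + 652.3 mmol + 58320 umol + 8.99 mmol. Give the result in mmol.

In mmol:
  2376 umol = 2376 × 10^-3 mmol = 2.376
  652.3 mmol → 652.3
  58320 umol = 58320 × 10^-3 mmol = 58.32
  8.99 mmol → 8.99
Sum: 2.376 + 652.3 + 58.32 + 8.99 = 721.986

721.986 mmol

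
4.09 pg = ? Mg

0.00000000000000000409 Mg

pico = 10⁻¹², mega = 10⁶; factor is 10⁻¹⁸.
4.09 × 10⁻¹⁸ = 0.00000000000000000409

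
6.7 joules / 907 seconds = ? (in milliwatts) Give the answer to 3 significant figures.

(6.7) / (907) = 0.007387 W

7.39 milliwatts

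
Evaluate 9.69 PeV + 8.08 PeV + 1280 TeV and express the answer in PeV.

In PeV:
  9.69 PeV → 9.69
  8.08 PeV → 8.08
  1280 TeV = 1280e-3 PeV = 1.28
Sum: 9.69 + 8.08 + 1.28 = 19.05

19.05 PeV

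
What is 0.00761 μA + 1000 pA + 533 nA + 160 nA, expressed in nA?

In nA:
  0.00761 μA = 0.00761 × 10^3 nA = 7.61
  1000 pA = 1000 × 10^-3 nA = 1
  533 nA → 533
  160 nA → 160
Sum: 7.61 + 1 + 533 + 160 = 701.61

701.61 nA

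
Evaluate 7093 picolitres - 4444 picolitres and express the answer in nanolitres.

In nanolitres:
  7093 picolitres = 7093e-3 nanolitres = 7.093
  4444 picolitres = 4444e-3 nanolitres = 4.444
Difference: 7.093 - 4.444 = 2.649

2.649 nanolitres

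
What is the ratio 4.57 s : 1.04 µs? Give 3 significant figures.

(4.57) / (1.04 × 10⁻⁶) = 4.394 × 10⁶

4390000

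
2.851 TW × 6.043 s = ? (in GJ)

2.851 × 10^12 × 6.043 = 17.228593 × 10^12 J

17228.593 GJ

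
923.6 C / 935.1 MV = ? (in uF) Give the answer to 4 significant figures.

(923.6) / (935.1 × 10⁶) = 0.987702 × 10⁻⁶ F

0.9877 uF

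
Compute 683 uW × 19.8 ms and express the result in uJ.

683e-6 × 19.8e-3 = 13523.4e-9 J

13.5234 uJ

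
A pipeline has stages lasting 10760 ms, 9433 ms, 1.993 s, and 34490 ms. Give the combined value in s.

In s:
  10760 ms = 10760 × 10^-3 s = 10.76
  9433 ms = 9433 × 10^-3 s = 9.433
  1.993 s → 1.993
  34490 ms = 34490 × 10^-3 s = 34.49
Sum: 10.76 + 9.433 + 1.993 + 34.49 = 56.676

56.676 s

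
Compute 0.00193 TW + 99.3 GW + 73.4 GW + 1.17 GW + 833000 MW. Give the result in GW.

In GW:
  0.00193 TW = 0.00193 × 10^3 GW = 1.93
  99.3 GW → 99.3
  73.4 GW → 73.4
  1.17 GW → 1.17
  833000 MW = 833000 × 10^-3 GW = 833
Sum: 1.93 + 99.3 + 73.4 + 1.17 + 833 = 1008.8

1008.8 GW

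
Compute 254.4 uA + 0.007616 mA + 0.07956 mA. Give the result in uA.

341.576 uA

In uA:
  254.4 uA → 254.4
  0.007616 mA = 0.007616e3 uA = 7.616
  0.07956 mA = 0.07956e3 uA = 79.56
Sum: 254.4 + 7.616 + 79.56 = 341.576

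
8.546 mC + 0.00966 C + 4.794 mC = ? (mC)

In mC:
  8.546 mC → 8.546
  0.00966 C = 0.00966 × 10³ mC = 9.66
  4.794 mC → 4.794
Sum: 8.546 + 9.66 + 4.794 = 23

23 mC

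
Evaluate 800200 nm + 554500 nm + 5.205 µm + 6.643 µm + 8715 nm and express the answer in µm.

In µm:
  800200 nm = 800200 × 10^-3 µm = 800.2
  554500 nm = 554500 × 10^-3 µm = 554.5
  5.205 µm → 5.205
  6.643 µm → 6.643
  8715 nm = 8715 × 10^-3 µm = 8.715
Sum: 800.2 + 554.5 + 5.205 + 6.643 + 8.715 = 1375.263

1375.263 µm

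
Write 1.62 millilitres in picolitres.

1620000000 picolitres

milli = 10^-3, pico = 10^-12; factor is 10^9.
1.62 × 10^9 = 1620000000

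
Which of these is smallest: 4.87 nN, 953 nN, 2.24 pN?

4.87 nN = 0.00000000487 N
953 nN = 0.000000953 N
2.24 pN = 0.00000000000224 N

2.24 pN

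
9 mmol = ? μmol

9000 μmol

milli = 10^-3, micro = 10^-6; factor is 10^3.
9 × 10^3 = 9000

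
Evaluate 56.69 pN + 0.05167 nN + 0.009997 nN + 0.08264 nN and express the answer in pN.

200.997 pN

In pN:
  56.69 pN → 56.69
  0.05167 nN = 0.05167e3 pN = 51.67
  0.009997 nN = 0.009997e3 pN = 9.997
  0.08264 nN = 0.08264e3 pN = 82.64
Sum: 56.69 + 51.67 + 9.997 + 82.64 = 200.997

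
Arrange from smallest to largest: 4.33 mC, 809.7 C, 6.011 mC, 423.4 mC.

4.33 mC = 0.00433 C
809.7 C = 809.7 C
6.011 mC = 0.006011 C
423.4 mC = 0.4234 C

4.33 mC < 6.011 mC < 423.4 mC < 809.7 C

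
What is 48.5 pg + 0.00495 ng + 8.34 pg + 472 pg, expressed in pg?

533.79 pg

In pg:
  48.5 pg → 48.5
  0.00495 ng = 0.00495 × 10^3 pg = 4.95
  8.34 pg → 8.34
  472 pg → 472
Sum: 48.5 + 4.95 + 8.34 + 472 = 533.79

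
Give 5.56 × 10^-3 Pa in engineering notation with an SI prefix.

= 5.56 × 10^-3 Pa; 10^-3 is milli.

5.56 mPa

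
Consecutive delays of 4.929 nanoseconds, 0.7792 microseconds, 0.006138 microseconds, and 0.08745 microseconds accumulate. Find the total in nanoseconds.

In nanoseconds:
  4.929 nanoseconds → 4.929
  0.7792 microseconds = 0.7792e3 nanoseconds = 779.2
  0.006138 microseconds = 0.006138e3 nanoseconds = 6.138
  0.08745 microseconds = 0.08745e3 nanoseconds = 87.45
Sum: 4.929 + 779.2 + 6.138 + 87.45 = 877.717

877.717 nanoseconds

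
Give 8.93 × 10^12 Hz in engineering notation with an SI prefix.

8.93 THz

= 8.93 × 10^12 Hz; 10^12 is tera.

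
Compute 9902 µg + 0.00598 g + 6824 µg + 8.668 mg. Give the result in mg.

In mg:
  9902 µg = 9902 × 10^-3 mg = 9.902
  0.00598 g = 0.00598 × 10^3 mg = 5.98
  6824 µg = 6824 × 10^-3 mg = 6.824
  8.668 mg → 8.668
Sum: 9.902 + 5.98 + 6.824 + 8.668 = 31.374

31.374 mg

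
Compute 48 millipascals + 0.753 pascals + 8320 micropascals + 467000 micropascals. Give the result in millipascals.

In millipascals:
  48 millipascals → 48
  0.753 pascals = 0.753e3 millipascals = 753
  8320 micropascals = 8320e-3 millipascals = 8.32
  467000 micropascals = 467000e-3 millipascals = 467
Sum: 48 + 753 + 8.32 + 467 = 1276.32

1276.32 millipascals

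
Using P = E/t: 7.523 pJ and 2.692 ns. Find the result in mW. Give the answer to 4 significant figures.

2.795 mW

(7.523 × 10⁻¹²) / (2.692 × 10⁻⁹) = 2.79458 × 10⁻³ W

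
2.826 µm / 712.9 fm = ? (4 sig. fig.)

(2.826 × 10⁻⁶) / (712.9 × 10⁻¹⁵) = 0.0039641 × 10⁹

3964000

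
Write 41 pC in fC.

pico = 10⁻¹², femto = 10⁻¹⁵; factor is 10³.
41 × 10³ = 41000

41000 fC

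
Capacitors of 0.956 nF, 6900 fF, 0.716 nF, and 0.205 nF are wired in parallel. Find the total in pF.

In pF:
  0.956 nF = 0.956e3 pF = 956
  6900 fF = 6900e-3 pF = 6.9
  0.716 nF = 0.716e3 pF = 716
  0.205 nF = 0.205e3 pF = 205
Sum: 956 + 6.9 + 716 + 205 = 1883.9

1883.9 pF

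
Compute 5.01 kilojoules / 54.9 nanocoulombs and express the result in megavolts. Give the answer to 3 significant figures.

(5.01 × 10³) / (54.9 × 10⁻⁹) = 0.091257 × 10¹² V

91300 megavolts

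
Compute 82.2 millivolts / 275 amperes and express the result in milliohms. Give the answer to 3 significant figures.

(82.2e-3) / (275) = 0.29891e-3 Ω

0.299 milliohms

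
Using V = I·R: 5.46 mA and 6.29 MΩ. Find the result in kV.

34.3434 kV

5.46 × 10⁻³ × 6.29 × 10⁶ = 34.3434 × 10³ V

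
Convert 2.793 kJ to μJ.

kilo = 1e3, micro = 1e-6; factor is 1e9.
2.793 × 1e9 = 2793000000

2793000000 μJ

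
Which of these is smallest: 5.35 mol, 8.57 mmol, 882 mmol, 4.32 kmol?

8.57 mmol

5.35 mol = 5.35 mol
8.57 mmol = 0.00857 mol
882 mmol = 0.882 mol
4.32 kmol = 4320 mol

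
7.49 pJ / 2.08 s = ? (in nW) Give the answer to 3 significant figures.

0.00360 nW

(7.49 × 10⁻¹²) / (2.08) = 3.601 × 10⁻¹² W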